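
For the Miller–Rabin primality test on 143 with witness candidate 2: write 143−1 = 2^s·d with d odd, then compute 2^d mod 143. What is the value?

46

143 − 1 = 142 = 2^1 · 71, so d = 71.
2^1 ≡ 2 (mod 143)
2^2 ≡ 2^2 = 4 ≡ 4 (mod 143)
2^4 ≡ 4^2 = 16 ≡ 16 (mod 143)
2^8 ≡ 16^2 = 256 ≡ 113 (mod 143)
2^16 ≡ 113^2 = 12769 ≡ 42 (mod 143)
2^32 ≡ 42^2 = 1764 ≡ 48 (mod 143)
2^64 ≡ 48^2 = 2304 ≡ 16 (mod 143)
71 = 64 + 4 + 2 + 1 in binary powers of 2.
So 2^71 ≡ 16 · 16 · 4 · 2 ≡ 46 (mod 143).
Squaring chain: 46; never reaches −1, so base 2 is a Miller–Rabin witness that 143 is composite.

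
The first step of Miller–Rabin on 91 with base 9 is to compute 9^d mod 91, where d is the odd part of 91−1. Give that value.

91 − 1 = 90 = 2^1 · 45, so d = 45.
9^1 ≡ 9 (mod 91)
9^2 ≡ 9^2 = 81 ≡ 81 (mod 91)
9^4 ≡ 81^2 = 6561 ≡ 9 (mod 91)
9^8 ≡ 9^2 = 81 ≡ 81 (mod 91)
9^16 ≡ 81^2 = 6561 ≡ 9 (mod 91)
9^32 ≡ 9^2 = 81 ≡ 81 (mod 91)
45 = 32 + 8 + 4 + 1 in binary powers of 2.
So 9^45 ≡ 81 · 81 · 9 · 9 ≡ 1 (mod 91).
Since 9^d ≡ 1 (mod 91), base 9 does not prove 91 composite.

1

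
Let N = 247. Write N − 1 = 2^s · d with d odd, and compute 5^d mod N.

216

247 − 1 = 246 = 2^1 · 123, so d = 123.
5^1 ≡ 5 (mod 247)
5^2 ≡ 5^2 = 25 ≡ 25 (mod 247)
5^4 ≡ 25^2 = 625 ≡ 131 (mod 247)
5^8 ≡ 131^2 = 17161 ≡ 118 (mod 247)
5^16 ≡ 118^2 = 13924 ≡ 92 (mod 247)
5^32 ≡ 92^2 = 8464 ≡ 66 (mod 247)
5^64 ≡ 66^2 = 4356 ≡ 157 (mod 247)
123 = 64 + 32 + 16 + 8 + 2 + 1 in binary powers of 2.
So 5^123 ≡ 157 · 66 · 92 · 118 · 25 · 5 ≡ 216 (mod 247).
Squaring chain: 216; never reaches −1, so base 5 is a Miller–Rabin witness that 247 is composite.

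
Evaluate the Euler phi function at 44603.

Factor: 44603 = 13 · 47 · 73.
φ(44603) = (13−1) · (47−1) · (73−1) = 12 · 46 · 72 = 39744.

39744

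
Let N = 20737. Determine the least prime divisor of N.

89

20737 is odd.
Digit sum 19, not divisible by 3.
Ends in 7: not divisible by 5.
7: 20737 = 7·2962 + 3
11: 20737 = 11·1885 + 2
13: 20737 = 13·1595 + 2
17: 20737 = 17·1219 + 14
19: 20737 = 19·1091 + 8
23: 20737 = 23·901 + 14
29: 20737 = 29·715 + 2
31: 20737 = 31·668 + 29
37: 20737 = 37·560 + 17
41: 20737 = 41·505 + 32
43: 20737 = 43·482 + 11
47: 20737 = 47·441 + 10
53: 20737 = 53·391 + 14
59: 20737 = 59·351 + 28
61: 20737 = 61·339 + 58
67: 20737 = 67·309 + 34
71: 20737 = 71·292 + 5
73: 20737 = 73·284 + 5
79: 20737 = 79·262 + 39
83: 20737 = 83·249 + 70
89: 20737 = 89·233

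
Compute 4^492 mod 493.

103

4^1 ≡ 4 (mod 493)
4^2 ≡ 4^2 = 16 ≡ 16 (mod 493)
4^4 ≡ 16^2 = 256 ≡ 256 (mod 493)
4^8 ≡ 256^2 = 65536 ≡ 460 (mod 493)
4^16 ≡ 460^2 = 211600 ≡ 103 (mod 493)
4^32 ≡ 103^2 = 10609 ≡ 256 (mod 493)
4^64 ≡ 256^2 = 65536 ≡ 460 (mod 493)
4^128 ≡ 460^2 = 211600 ≡ 103 (mod 493)
4^256 ≡ 103^2 = 10609 ≡ 256 (mod 493)
492 = 256 + 128 + 64 + 32 + 8 + 4 in binary powers of 2.
So 4^492 ≡ 256 · 103 · 460 · 256 · 460 · 256 ≡ 103 (mod 493).
Since 103 ≠ 1, base 4 is a Fermat witness: 493 is composite.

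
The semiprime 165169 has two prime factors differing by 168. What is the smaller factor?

Since p = q + 168, we have 165169 = q(q + 168), so q² + 168q − 165169 = 0.
Discriminant: 168² + 4·165169 = 28224 + 660676 = 688900; √688900 = 830.
q = (−168 + 830)/2 = 331, and p = q + 168 = 499.
Check: 331 · 499 = 165169.

331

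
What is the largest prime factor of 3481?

3481 = 59 · 59
59 = 59 · 1
So 3481 = 59^2; the largest prime factor is 59.

59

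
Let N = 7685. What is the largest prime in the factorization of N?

7685 = 5 · 1537
1537 = 29 · 53
53 is prime.
So 7685 = 5 · 29 · 53; the largest prime factor is 53.

53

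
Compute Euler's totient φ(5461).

Factor: 5461 = 43 · 127.
φ(5461) = (43−1) · (127−1) = 42 · 126 = 5292.

5292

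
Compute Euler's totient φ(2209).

2162

Factor: 2209 = 47^2.
φ(2209) = 47^1·(47−1) = 2162.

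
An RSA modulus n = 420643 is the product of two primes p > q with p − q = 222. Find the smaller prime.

547

Since p = q + 222, we have 420643 = q(q + 222), so q² + 222q − 420643 = 0.
Discriminant: 222² + 4·420643 = 49284 + 1682572 = 1731856; √1731856 = 1316.
q = (−222 + 1316)/2 = 547, and p = q + 222 = 769.
Check: 547 · 769 = 420643.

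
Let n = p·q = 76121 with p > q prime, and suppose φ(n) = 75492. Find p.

φ(n) = (p−1)(q−1) = n − (p+q) + 1, so p + q = 76121 − 75492 + 1 = 630.
p and q are the roots of t² − 630t + 76121 = 0.
Discriminant: 630² − 4·76121 = 396900 − 304484 = 92416; √92416 = 304.
q = (630 − 304)/2 = 163, p = (630 + 304)/2 = 467.
Check: 163 · 467 = 76121.

467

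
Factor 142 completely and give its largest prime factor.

71

142 = 2 · 71
71 is prime.
So 142 = 2 · 71; the largest prime factor is 71.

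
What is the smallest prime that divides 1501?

1501 is odd.
Digit sum 7, not divisible by 3.
Ends in 1: not divisible by 5.
7: 1501 = 7·214 + 3
11: 1501 = 11·136 + 5
13: 1501 = 13·115 + 6
17: 1501 = 17·88 + 5
19: 1501 = 19·79

19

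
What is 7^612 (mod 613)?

7^1 ≡ 7 (mod 613)
7^2 ≡ 7^2 = 49 ≡ 49 (mod 613)
7^4 ≡ 49^2 = 2401 ≡ 562 (mod 613)
7^8 ≡ 562^2 = 315844 ≡ 149 (mod 613)
7^16 ≡ 149^2 = 22201 ≡ 133 (mod 613)
7^32 ≡ 133^2 = 17689 ≡ 525 (mod 613)
7^64 ≡ 525^2 = 275625 ≡ 388 (mod 613)
7^128 ≡ 388^2 = 150544 ≡ 359 (mod 613)
7^256 ≡ 359^2 = 128881 ≡ 151 (mod 613)
7^512 ≡ 151^2 = 22801 ≡ 120 (mod 613)
612 = 512 + 64 + 32 + 4 in binary powers of 2.
So 7^612 ≡ 120 · 388 · 525 · 562 ≡ 1 (mod 613).
Since the result is 1, base 7 gives no evidence that 613 is composite.

1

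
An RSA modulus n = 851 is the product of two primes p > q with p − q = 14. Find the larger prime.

Since p = q + 14, we have 851 = q(q + 14), so q² + 14q − 851 = 0.
Discriminant: 14² + 4·851 = 196 + 3404 = 3600; √3600 = 60.
q = (−14 + 60)/2 = 23, and p = q + 14 = 37.
Check: 23 · 37 = 851.

37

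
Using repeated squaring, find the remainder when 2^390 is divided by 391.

285

2^1 ≡ 2 (mod 391)
2^2 ≡ 2^2 = 4 ≡ 4 (mod 391)
2^4 ≡ 4^2 = 16 ≡ 16 (mod 391)
2^8 ≡ 16^2 = 256 ≡ 256 (mod 391)
2^16 ≡ 256^2 = 65536 ≡ 239 (mod 391)
2^32 ≡ 239^2 = 57121 ≡ 35 (mod 391)
2^64 ≡ 35^2 = 1225 ≡ 52 (mod 391)
2^128 ≡ 52^2 = 2704 ≡ 358 (mod 391)
2^256 ≡ 358^2 = 128164 ≡ 307 (mod 391)
390 = 256 + 128 + 4 + 2 in binary powers of 2.
So 2^390 ≡ 307 · 358 · 16 · 4 ≡ 285 (mod 391).
Since 285 ≠ 1, base 2 is a Fermat witness: 391 is composite.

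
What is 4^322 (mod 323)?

101

4^1 ≡ 4 (mod 323)
4^2 ≡ 4^2 = 16 ≡ 16 (mod 323)
4^4 ≡ 16^2 = 256 ≡ 256 (mod 323)
4^8 ≡ 256^2 = 65536 ≡ 290 (mod 323)
4^16 ≡ 290^2 = 84100 ≡ 120 (mod 323)
4^32 ≡ 120^2 = 14400 ≡ 188 (mod 323)
4^64 ≡ 188^2 = 35344 ≡ 137 (mod 323)
4^128 ≡ 137^2 = 18769 ≡ 35 (mod 323)
4^256 ≡ 35^2 = 1225 ≡ 256 (mod 323)
322 = 256 + 64 + 2 in binary powers of 2.
So 4^322 ≡ 256 · 137 · 16 ≡ 101 (mod 323).
Since 101 ≠ 1, base 4 is a Fermat witness: 323 is composite.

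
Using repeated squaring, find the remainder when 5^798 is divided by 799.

440

5^1 ≡ 5 (mod 799)
5^2 ≡ 5^2 = 25 ≡ 25 (mod 799)
5^4 ≡ 25^2 = 625 ≡ 625 (mod 799)
5^8 ≡ 625^2 = 390625 ≡ 713 (mod 799)
5^16 ≡ 713^2 = 508369 ≡ 205 (mod 799)
5^32 ≡ 205^2 = 42025 ≡ 477 (mod 799)
5^64 ≡ 477^2 = 227529 ≡ 613 (mod 799)
5^128 ≡ 613^2 = 375769 ≡ 239 (mod 799)
5^256 ≡ 239^2 = 57121 ≡ 392 (mod 799)
5^512 ≡ 392^2 = 153664 ≡ 256 (mod 799)
798 = 512 + 256 + 16 + 8 + 4 + 2 in binary powers of 2.
So 5^798 ≡ 256 · 392 · 205 · 713 · 625 · 25 ≡ 440 (mod 799).
Since 440 ≠ 1, base 5 is a Fermat witness: 799 is composite.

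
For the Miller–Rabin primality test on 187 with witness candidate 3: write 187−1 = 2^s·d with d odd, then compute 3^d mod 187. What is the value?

148

187 − 1 = 186 = 2^1 · 93, so d = 93.
3^1 ≡ 3 (mod 187)
3^2 ≡ 3^2 = 9 ≡ 9 (mod 187)
3^4 ≡ 9^2 = 81 ≡ 81 (mod 187)
3^8 ≡ 81^2 = 6561 ≡ 16 (mod 187)
3^16 ≡ 16^2 = 256 ≡ 69 (mod 187)
3^32 ≡ 69^2 = 4761 ≡ 86 (mod 187)
3^64 ≡ 86^2 = 7396 ≡ 103 (mod 187)
93 = 64 + 16 + 8 + 4 + 1 in binary powers of 2.
So 3^93 ≡ 103 · 69 · 16 · 81 · 3 ≡ 148 (mod 187).
Squaring chain: 148; never reaches −1, so base 3 is a Miller–Rabin witness that 187 is composite.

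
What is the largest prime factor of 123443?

123443 = 19 · 6497
6497 = 73 · 89
89 is prime.
So 123443 = 19 · 73 · 89; the largest prime factor is 89.

89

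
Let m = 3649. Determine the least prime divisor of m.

3649 is odd.
Digit sum 22, not divisible by 3.
Ends in 9: not divisible by 5.
7: 3649 = 7·521 + 2
11: 3649 = 11·331 + 8
13: 3649 = 13·280 + 9
17: 3649 = 17·214 + 11
19: 3649 = 19·192 + 1
23: 3649 = 23·158 + 15
29: 3649 = 29·125 + 24
31: 3649 = 31·117 + 22
37: 3649 = 37·98 + 23
41: 3649 = 41·89

41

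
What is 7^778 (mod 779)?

7^1 ≡ 7 (mod 779)
7^2 ≡ 7^2 = 49 ≡ 49 (mod 779)
7^4 ≡ 49^2 = 2401 ≡ 64 (mod 779)
7^8 ≡ 64^2 = 4096 ≡ 201 (mod 779)
7^16 ≡ 201^2 = 40401 ≡ 672 (mod 779)
7^32 ≡ 672^2 = 451584 ≡ 543 (mod 779)
7^64 ≡ 543^2 = 294849 ≡ 387 (mod 779)
7^128 ≡ 387^2 = 149769 ≡ 201 (mod 779)
7^256 ≡ 201^2 = 40401 ≡ 672 (mod 779)
7^512 ≡ 672^2 = 451584 ≡ 543 (mod 779)
778 = 512 + 256 + 8 + 2 in binary powers of 2.
So 7^778 ≡ 543 · 672 · 201 · 49 ≡ 292 (mod 779).
Since 292 ≠ 1, base 7 is a Fermat witness: 779 is composite.

292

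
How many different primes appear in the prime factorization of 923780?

923780 = 2^2 · 230945
230945 = 5 · 46189
46189 = 11 · 4199
4199 = 13 · 323
323 = 17 · 19
923780 = 2^2 · 5 · 11 · 13 · 17 · 19, which has 6 distinct prime factors.

6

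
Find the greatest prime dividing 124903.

73

124903 = 29 · 4307
4307 = 59 · 73
73 is prime.
So 124903 = 29 · 59 · 73; the largest prime factor is 73.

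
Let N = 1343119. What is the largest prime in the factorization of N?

47

1343119 = 17 · 79007
79007 = 41 · 1927
1927 = 41 · 47
47 is prime.
So 1343119 = 17 · 41^2 · 47; the largest prime factor is 47.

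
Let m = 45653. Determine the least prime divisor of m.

71

45653 is odd.
Digit sum 23, not divisible by 3.
Ends in 3: not divisible by 5.
7: 45653 = 7·6521 + 6
11: 45653 = 11·4150 + 3
13: 45653 = 13·3511 + 10
17: 45653 = 17·2685 + 8
19: 45653 = 19·2402 + 15
23: 45653 = 23·1984 + 21
29: 45653 = 29·1574 + 7
31: 45653 = 31·1472 + 21
37: 45653 = 37·1233 + 32
41: 45653 = 41·1113 + 20
43: 45653 = 43·1061 + 30
47: 45653 = 47·971 + 16
53: 45653 = 53·861 + 20
59: 45653 = 59·773 + 46
61: 45653 = 61·748 + 25
67: 45653 = 67·681 + 26
71: 45653 = 71·643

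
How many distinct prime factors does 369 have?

2

369 = 3^2 · 41
369 = 3^2 · 41, which has 2 distinct prime factors.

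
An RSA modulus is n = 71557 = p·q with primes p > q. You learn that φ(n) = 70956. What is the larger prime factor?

φ(n) = (p−1)(q−1) = n − (p+q) + 1, so p + q = 71557 − 70956 + 1 = 602.
p and q are the roots of t² − 602t + 71557 = 0.
Discriminant: 602² − 4·71557 = 362404 − 286228 = 76176; √76176 = 276.
q = (602 − 276)/2 = 163, p = (602 + 276)/2 = 439.
Check: 163 · 439 = 71557.

439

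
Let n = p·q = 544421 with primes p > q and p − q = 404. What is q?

563

Since p = q + 404, we have 544421 = q(q + 404), so q² + 404q − 544421 = 0.
Discriminant: 404² + 4·544421 = 163216 + 2177684 = 2340900; √2340900 = 1530.
q = (−404 + 1530)/2 = 563, and p = q + 404 = 967.
Check: 563 · 967 = 544421.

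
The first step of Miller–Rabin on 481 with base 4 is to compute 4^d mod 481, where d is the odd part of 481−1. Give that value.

481 − 1 = 480 = 2^5 · 15, so d = 15.
4^1 ≡ 4 (mod 481)
4^2 ≡ 4^2 = 16 ≡ 16 (mod 481)
4^4 ≡ 16^2 = 256 ≡ 256 (mod 481)
4^8 ≡ 256^2 = 65536 ≡ 120 (mod 481)
15 = 8 + 4 + 2 + 1 in binary powers of 2.
So 4^15 ≡ 120 · 256 · 16 · 4 ≡ 233 (mod 481).
Squaring chain: 233 → 417 → 248 → 417 → 248; never reaches −1, so base 4 is a Miller–Rabin witness that 481 is composite.

233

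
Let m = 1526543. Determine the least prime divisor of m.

1526543 is odd.
Digit sum 26, not divisible by 3.
Ends in 3: not divisible by 5.
7: 1526543 = 7·218077 + 4
11: 1526543 = 11·138776 + 7
13: 1526543 = 13·117426 + 5
17: 1526543 = 17·89796 + 11
19: 1526543 = 19·80344 + 7
23: 1526543 = 23·66371 + 10
29: 1526543 = 29·52639 + 12
31: 1526543 = 31·49243 + 10
37: 1526543 = 37·41257 + 34
41: 1526543 = 41·37232 + 31
43: 1526543 = 43·35501

43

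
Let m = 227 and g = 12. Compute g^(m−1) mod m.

1

12^1 ≡ 12 (mod 227)
12^2 ≡ 12^2 = 144 ≡ 144 (mod 227)
12^4 ≡ 144^2 = 20736 ≡ 79 (mod 227)
12^8 ≡ 79^2 = 6241 ≡ 112 (mod 227)
12^16 ≡ 112^2 = 12544 ≡ 59 (mod 227)
12^32 ≡ 59^2 = 3481 ≡ 76 (mod 227)
12^64 ≡ 76^2 = 5776 ≡ 101 (mod 227)
12^128 ≡ 101^2 = 10201 ≡ 213 (mod 227)
226 = 128 + 64 + 32 + 2 in binary powers of 2.
So 12^226 ≡ 213 · 101 · 76 · 144 ≡ 1 (mod 227).
Since the result is 1, base 12 gives no evidence that 227 is composite.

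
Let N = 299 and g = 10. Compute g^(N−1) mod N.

289

10^1 ≡ 10 (mod 299)
10^2 ≡ 10^2 = 100 ≡ 100 (mod 299)
10^4 ≡ 100^2 = 10000 ≡ 133 (mod 299)
10^8 ≡ 133^2 = 17689 ≡ 48 (mod 299)
10^16 ≡ 48^2 = 2304 ≡ 211 (mod 299)
10^32 ≡ 211^2 = 44521 ≡ 269 (mod 299)
10^64 ≡ 269^2 = 72361 ≡ 3 (mod 299)
10^128 ≡ 3^2 = 9 ≡ 9 (mod 299)
10^256 ≡ 9^2 = 81 ≡ 81 (mod 299)
298 = 256 + 32 + 8 + 2 in binary powers of 2.
So 10^298 ≡ 81 · 269 · 48 · 100 ≡ 289 (mod 299).
Since 289 ≠ 1, base 10 is a Fermat witness: 299 is composite.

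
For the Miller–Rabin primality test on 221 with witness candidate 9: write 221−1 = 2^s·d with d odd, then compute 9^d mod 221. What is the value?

221 − 1 = 220 = 2^2 · 55, so d = 55.
9^1 ≡ 9 (mod 221)
9^2 ≡ 9^2 = 81 ≡ 81 (mod 221)
9^4 ≡ 81^2 = 6561 ≡ 152 (mod 221)
9^8 ≡ 152^2 = 23104 ≡ 120 (mod 221)
9^16 ≡ 120^2 = 14400 ≡ 35 (mod 221)
9^32 ≡ 35^2 = 1225 ≡ 120 (mod 221)
55 = 32 + 16 + 4 + 2 + 1 in binary powers of 2.
So 9^55 ≡ 120 · 35 · 152 · 81 · 9 ≡ 87 (mod 221).
Squaring chain: 87 → 55; never reaches −1, so base 9 is a Miller–Rabin witness that 221 is composite.

87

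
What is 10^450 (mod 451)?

10^1 ≡ 10 (mod 451)
10^2 ≡ 10^2 = 100 ≡ 100 (mod 451)
10^4 ≡ 100^2 = 10000 ≡ 78 (mod 451)
10^8 ≡ 78^2 = 6084 ≡ 221 (mod 451)
10^16 ≡ 221^2 = 48841 ≡ 133 (mod 451)
10^32 ≡ 133^2 = 17689 ≡ 100 (mod 451)
10^64 ≡ 100^2 = 10000 ≡ 78 (mod 451)
10^128 ≡ 78^2 = 6084 ≡ 221 (mod 451)
10^256 ≡ 221^2 = 48841 ≡ 133 (mod 451)
450 = 256 + 128 + 64 + 2 in binary powers of 2.
So 10^450 ≡ 133 · 221 · 78 · 100 ≡ 1 (mod 451).
Since the result is 1, base 10 gives no evidence that 451 is composite.

1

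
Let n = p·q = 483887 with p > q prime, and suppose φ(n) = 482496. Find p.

719

φ(n) = (p−1)(q−1) = n − (p+q) + 1, so p + q = 483887 − 482496 + 1 = 1392.
p and q are the roots of t² − 1392t + 483887 = 0.
Discriminant: 1392² − 4·483887 = 1937664 − 1935548 = 2116; √2116 = 46.
q = (1392 − 46)/2 = 673, p = (1392 + 46)/2 = 719.
Check: 673 · 719 = 483887.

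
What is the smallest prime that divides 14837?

14837 is odd.
Digit sum 23, not divisible by 3.
Ends in 7: not divisible by 5.
7: 14837 = 7·2119 + 4
11: 14837 = 11·1348 + 9
13: 14837 = 13·1141 + 4
17: 14837 = 17·872 + 13
19: 14837 = 19·780 + 17
23: 14837 = 23·645 + 2
29: 14837 = 29·511 + 18
31: 14837 = 31·478 + 19
37: 14837 = 37·401

37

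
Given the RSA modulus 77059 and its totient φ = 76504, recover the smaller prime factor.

φ(n) = (p−1)(q−1) = n − (p+q) + 1, so p + q = 77059 − 76504 + 1 = 556.
p and q are the roots of t² − 556t + 77059 = 0.
Discriminant: 556² − 4·77059 = 309136 − 308236 = 900; √900 = 30.
q = (556 − 30)/2 = 263, p = (556 + 30)/2 = 293.
Check: 263 · 293 = 77059.

263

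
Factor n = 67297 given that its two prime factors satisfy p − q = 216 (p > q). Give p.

389

Since p = q + 216, we have 67297 = q(q + 216), so q² + 216q − 67297 = 0.
Discriminant: 216² + 4·67297 = 46656 + 269188 = 315844; √315844 = 562.
q = (−216 + 562)/2 = 173, and p = q + 216 = 389.
Check: 173 · 389 = 67297.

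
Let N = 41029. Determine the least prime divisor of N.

89

41029 is odd.
Digit sum 16, not divisible by 3.
Ends in 9: not divisible by 5.
7: 41029 = 7·5861 + 2
11: 41029 = 11·3729 + 10
13: 41029 = 13·3156 + 1
17: 41029 = 17·2413 + 8
19: 41029 = 19·2159 + 8
23: 41029 = 23·1783 + 20
29: 41029 = 29·1414 + 23
31: 41029 = 31·1323 + 16
37: 41029 = 37·1108 + 33
41: 41029 = 41·1000 + 29
43: 41029 = 43·954 + 7
47: 41029 = 47·872 + 45
53: 41029 = 53·774 + 7
59: 41029 = 59·695 + 24
61: 41029 = 61·672 + 37
67: 41029 = 67·612 + 25
71: 41029 = 71·577 + 62
73: 41029 = 73·562 + 3
79: 41029 = 79·519 + 28
83: 41029 = 83·494 + 27
89: 41029 = 89·461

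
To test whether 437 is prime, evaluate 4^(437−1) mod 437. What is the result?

4^1 ≡ 4 (mod 437)
4^2 ≡ 4^2 = 16 ≡ 16 (mod 437)
4^4 ≡ 16^2 = 256 ≡ 256 (mod 437)
4^8 ≡ 256^2 = 65536 ≡ 423 (mod 437)
4^16 ≡ 423^2 = 178929 ≡ 196 (mod 437)
4^32 ≡ 196^2 = 38416 ≡ 397 (mod 437)
4^64 ≡ 397^2 = 157609 ≡ 289 (mod 437)
4^128 ≡ 289^2 = 83521 ≡ 54 (mod 437)
4^256 ≡ 54^2 = 2916 ≡ 294 (mod 437)
436 = 256 + 128 + 32 + 16 + 4 in binary powers of 2.
So 4^436 ≡ 294 · 54 · 397 · 196 · 256 ≡ 123 (mod 437).
Since 123 ≠ 1, base 4 is a Fermat witness: 437 is composite.

123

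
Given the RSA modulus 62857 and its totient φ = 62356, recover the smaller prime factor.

239

φ(n) = (p−1)(q−1) = n − (p+q) + 1, so p + q = 62857 − 62356 + 1 = 502.
p and q are the roots of t² − 502t + 62857 = 0.
Discriminant: 502² − 4·62857 = 252004 − 251428 = 576; √576 = 24.
q = (502 − 24)/2 = 239, p = (502 + 24)/2 = 263.
Check: 239 · 263 = 62857.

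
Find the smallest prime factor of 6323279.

43

6323279 is odd.
Digit sum 32, not divisible by 3.
Ends in 9: not divisible by 5.
7: 6323279 = 7·903325 + 4
11: 6323279 = 11·574843 + 6
13: 6323279 = 13·486406 + 1
17: 6323279 = 17·371957 + 10
19: 6323279 = 19·332804 + 3
23: 6323279 = 23·274925 + 4
29: 6323279 = 29·218044 + 3
31: 6323279 = 31·203976 + 23
37: 6323279 = 37·170899 + 16
41: 6323279 = 41·154226 + 13
43: 6323279 = 43·147053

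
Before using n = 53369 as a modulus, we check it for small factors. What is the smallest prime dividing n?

53369 is odd.
Digit sum 26, not divisible by 3.
Ends in 9: not divisible by 5.
7: 53369 = 7·7624 + 1
11: 53369 = 11·4851 + 8
13: 53369 = 13·4105 + 4
17: 53369 = 17·3139 + 6
19: 53369 = 19·2808 + 17
23: 53369 = 23·2320 + 9
29: 53369 = 29·1840 + 9
31: 53369 = 31·1721 + 18
37: 53369 = 37·1442 + 15
41: 53369 = 41·1301 + 28
43: 53369 = 43·1241 + 6
47: 53369 = 47·1135 + 24
53: 53369 = 53·1006 + 51
59: 53369 = 59·904 + 33
61: 53369 = 61·874 + 55
67: 53369 = 67·796 + 37
71: 53369 = 71·751 + 48
73: 53369 = 73·731 + 6
79: 53369 = 79·675 + 44
83: 53369 = 83·643

83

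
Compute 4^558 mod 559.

4^1 ≡ 4 (mod 559)
4^2 ≡ 4^2 = 16 ≡ 16 (mod 559)
4^4 ≡ 16^2 = 256 ≡ 256 (mod 559)
4^8 ≡ 256^2 = 65536 ≡ 133 (mod 559)
4^16 ≡ 133^2 = 17689 ≡ 360 (mod 559)
4^32 ≡ 360^2 = 129600 ≡ 471 (mod 559)
4^64 ≡ 471^2 = 221841 ≡ 477 (mod 559)
4^128 ≡ 477^2 = 227529 ≡ 16 (mod 559)
4^256 ≡ 16^2 = 256 ≡ 256 (mod 559)
4^512 ≡ 256^2 = 65536 ≡ 133 (mod 559)
558 = 512 + 32 + 8 + 4 + 2 in binary powers of 2.
So 4^558 ≡ 133 · 471 · 133 · 256 · 16 ≡ 508 (mod 559).
Since 508 ≠ 1, base 4 is a Fermat witness: 559 is composite.

508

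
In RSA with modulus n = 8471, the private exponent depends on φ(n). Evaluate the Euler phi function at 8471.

8232

Factor: 8471 = 43 · 197.
φ(8471) = (43−1) · (197−1) = 42 · 196 = 8232.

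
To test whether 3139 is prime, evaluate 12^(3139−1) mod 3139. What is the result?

649

12^1 ≡ 12 (mod 3139)
12^2 ≡ 12^2 = 144 ≡ 144 (mod 3139)
12^4 ≡ 144^2 = 20736 ≡ 1902 (mod 3139)
12^8 ≡ 1902^2 = 3617604 ≡ 1476 (mod 3139)
12^16 ≡ 1476^2 = 2178576 ≡ 110 (mod 3139)
12^32 ≡ 110^2 = 12100 ≡ 2683 (mod 3139)
12^64 ≡ 2683^2 = 7198489 ≡ 762 (mod 3139)
12^128 ≡ 762^2 = 580644 ≡ 3068 (mod 3139)
12^256 ≡ 3068^2 = 9412624 ≡ 1902 (mod 3139)
12^512 ≡ 1902^2 = 3617604 ≡ 1476 (mod 3139)
12^1024 ≡ 1476^2 = 2178576 ≡ 110 (mod 3139)
12^2048 ≡ 110^2 = 12100 ≡ 2683 (mod 3139)
3138 = 2048 + 1024 + 64 + 2 in binary powers of 2.
So 12^3138 ≡ 2683 · 110 · 762 · 144 ≡ 649 (mod 3139).
Since 649 ≠ 1, base 12 is a Fermat witness: 3139 is composite.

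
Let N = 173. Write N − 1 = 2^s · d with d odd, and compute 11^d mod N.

173 − 1 = 172 = 2^2 · 43, so d = 43.
11^1 ≡ 11 (mod 173)
11^2 ≡ 11^2 = 121 ≡ 121 (mod 173)
11^4 ≡ 121^2 = 14641 ≡ 109 (mod 173)
11^8 ≡ 109^2 = 11881 ≡ 117 (mod 173)
11^16 ≡ 117^2 = 13689 ≡ 22 (mod 173)
11^32 ≡ 22^2 = 484 ≡ 138 (mod 173)
43 = 32 + 8 + 2 + 1 in binary powers of 2.
So 11^43 ≡ 138 · 117 · 121 · 11 ≡ 93 (mod 173).
Squaring chain: 93 → 172; reaches −1, so base 11 does not prove 173 composite.

93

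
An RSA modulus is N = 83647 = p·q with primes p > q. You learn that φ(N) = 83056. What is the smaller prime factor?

233

φ(n) = (p−1)(q−1) = n − (p+q) + 1, so p + q = 83647 − 83056 + 1 = 592.
p and q are the roots of t² − 592t + 83647 = 0.
Discriminant: 592² − 4·83647 = 350464 − 334588 = 15876; √15876 = 126.
q = (592 − 126)/2 = 233, p = (592 + 126)/2 = 359.
Check: 233 · 359 = 83647.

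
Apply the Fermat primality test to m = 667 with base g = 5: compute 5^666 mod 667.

5^1 ≡ 5 (mod 667)
5^2 ≡ 5^2 = 25 ≡ 25 (mod 667)
5^4 ≡ 25^2 = 625 ≡ 625 (mod 667)
5^8 ≡ 625^2 = 390625 ≡ 430 (mod 667)
5^16 ≡ 430^2 = 184900 ≡ 141 (mod 667)
5^32 ≡ 141^2 = 19881 ≡ 538 (mod 667)
5^64 ≡ 538^2 = 289444 ≡ 633 (mod 667)
5^128 ≡ 633^2 = 400689 ≡ 489 (mod 667)
5^256 ≡ 489^2 = 239121 ≡ 335 (mod 667)
5^512 ≡ 335^2 = 112225 ≡ 169 (mod 667)
666 = 512 + 128 + 16 + 8 + 2 in binary powers of 2.
So 5^666 ≡ 169 · 489 · 141 · 430 · 25 ≡ 169 (mod 667).
Since 169 ≠ 1, base 5 is a Fermat witness: 667 is composite.

169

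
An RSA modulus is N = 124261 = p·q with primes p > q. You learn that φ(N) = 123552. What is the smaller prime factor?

φ(n) = (p−1)(q−1) = n − (p+q) + 1, so p + q = 124261 − 123552 + 1 = 710.
p and q are the roots of t² − 710t + 124261 = 0.
Discriminant: 710² − 4·124261 = 504100 − 497044 = 7056; √7056 = 84.
q = (710 − 84)/2 = 313, p = (710 + 84)/2 = 397.
Check: 313 · 397 = 124261.

313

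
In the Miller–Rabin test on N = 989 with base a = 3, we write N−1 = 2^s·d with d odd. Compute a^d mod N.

989 − 1 = 988 = 2^2 · 247, so d = 247.
3^1 ≡ 3 (mod 989)
3^2 ≡ 3^2 = 9 ≡ 9 (mod 989)
3^4 ≡ 9^2 = 81 ≡ 81 (mod 989)
3^8 ≡ 81^2 = 6561 ≡ 627 (mod 989)
3^16 ≡ 627^2 = 393129 ≡ 496 (mod 989)
3^32 ≡ 496^2 = 246016 ≡ 744 (mod 989)
3^64 ≡ 744^2 = 553536 ≡ 685 (mod 989)
3^128 ≡ 685^2 = 469225 ≡ 439 (mod 989)
247 = 128 + 64 + 32 + 16 + 4 + 2 + 1 in binary powers of 2.
So 3^247 ≡ 439 · 685 · 744 · 496 · 81 · 9 · 3 ≡ 450 (mod 989).
Squaring chain: 450 → 744; never reaches −1, so base 3 is a Miller–Rabin witness that 989 is composite.

450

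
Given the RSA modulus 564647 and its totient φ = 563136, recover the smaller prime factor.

φ(n) = (p−1)(q−1) = n − (p+q) + 1, so p + q = 564647 − 563136 + 1 = 1512.
p and q are the roots of t² − 1512t + 564647 = 0.
Discriminant: 1512² − 4·564647 = 2286144 − 2258588 = 27556; √27556 = 166.
q = (1512 − 166)/2 = 673, p = (1512 + 166)/2 = 839.
Check: 673 · 839 = 564647.

673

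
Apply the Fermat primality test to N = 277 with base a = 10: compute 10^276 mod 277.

1

10^1 ≡ 10 (mod 277)
10^2 ≡ 10^2 = 100 ≡ 100 (mod 277)
10^4 ≡ 100^2 = 10000 ≡ 28 (mod 277)
10^8 ≡ 28^2 = 784 ≡ 230 (mod 277)
10^16 ≡ 230^2 = 52900 ≡ 270 (mod 277)
10^32 ≡ 270^2 = 72900 ≡ 49 (mod 277)
10^64 ≡ 49^2 = 2401 ≡ 185 (mod 277)
10^128 ≡ 185^2 = 34225 ≡ 154 (mod 277)
10^256 ≡ 154^2 = 23716 ≡ 171 (mod 277)
276 = 256 + 16 + 4 in binary powers of 2.
So 10^276 ≡ 171 · 270 · 28 ≡ 1 (mod 277).
Since the result is 1, base 10 gives no evidence that 277 is composite.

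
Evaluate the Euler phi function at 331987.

Factor: 331987 = 19 · 101 · 173.
φ(331987) = (19−1) · (101−1) · (173−1) = 18 · 100 · 172 = 309600.

309600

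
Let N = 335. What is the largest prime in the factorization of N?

335 = 5 · 67
67 is prime.
So 335 = 5 · 67; the largest prime factor is 67.

67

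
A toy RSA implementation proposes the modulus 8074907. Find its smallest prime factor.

67

8074907 is odd.
Digit sum 35, not divisible by 3.
Ends in 7: not divisible by 5.
7: 8074907 = 7·1153558 + 1
11: 8074907 = 11·734082 + 5
13: 8074907 = 13·621146 + 9
17: 8074907 = 17·474994 + 9
19: 8074907 = 19·424995 + 2
23: 8074907 = 23·351082 + 21
29: 8074907 = 29·278445 + 2
31: 8074907 = 31·260480 + 27
37: 8074907 = 37·218240 + 27
41: 8074907 = 41·196948 + 39
43: 8074907 = 43·187788 + 23
47: 8074907 = 47·171806 + 25
53: 8074907 = 53·152356 + 39
59: 8074907 = 59·136862 + 49
61: 8074907 = 61·132375 + 32
67: 8074907 = 67·120521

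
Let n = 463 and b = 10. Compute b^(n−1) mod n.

1

10^1 ≡ 10 (mod 463)
10^2 ≡ 10^2 = 100 ≡ 100 (mod 463)
10^4 ≡ 100^2 = 10000 ≡ 277 (mod 463)
10^8 ≡ 277^2 = 76729 ≡ 334 (mod 463)
10^16 ≡ 334^2 = 111556 ≡ 436 (mod 463)
10^32 ≡ 436^2 = 190096 ≡ 266 (mod 463)
10^64 ≡ 266^2 = 70756 ≡ 380 (mod 463)
10^128 ≡ 380^2 = 144400 ≡ 407 (mod 463)
10^256 ≡ 407^2 = 165649 ≡ 358 (mod 463)
462 = 256 + 128 + 64 + 8 + 4 + 2 in binary powers of 2.
So 10^462 ≡ 358 · 407 · 380 · 334 · 277 · 100 ≡ 1 (mod 463).
Since the result is 1, base 10 gives no evidence that 463 is composite.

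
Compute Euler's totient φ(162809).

Factor: 162809 = 17 · 61 · 157.
φ(162809) = (17−1) · (61−1) · (157−1) = 16 · 60 · 156 = 149760.

149760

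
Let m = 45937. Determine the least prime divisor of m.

45937 is odd.
Digit sum 28, not divisible by 3.
Ends in 7: not divisible by 5.
7: 45937 = 7·6562 + 3
11: 45937 = 11·4176 + 1
13: 45937 = 13·3533 + 8
17: 45937 = 17·2702 + 3
19: 45937 = 19·2417 + 14
23: 45937 = 23·1997 + 6
29: 45937 = 29·1584 + 1
31: 45937 = 31·1481 + 26
37: 45937 = 37·1241 + 20
41: 45937 = 41·1120 + 17
43: 45937 = 43·1068 + 13
47: 45937 = 47·977 + 18
53: 45937 = 53·866 + 39
59: 45937 = 59·778 + 35
61: 45937 = 61·753 + 4
67: 45937 = 67·685 + 42
71: 45937 = 71·647

71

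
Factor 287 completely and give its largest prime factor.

41

287 = 7 · 41
41 is prime.
So 287 = 7 · 41; the largest prime factor is 41.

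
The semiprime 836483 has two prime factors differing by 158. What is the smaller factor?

Since p = q + 158, we have 836483 = q(q + 158), so q² + 158q − 836483 = 0.
Discriminant: 158² + 4·836483 = 24964 + 3345932 = 3370896; √3370896 = 1836.
q = (−158 + 1836)/2 = 839, and p = q + 158 = 997.
Check: 839 · 997 = 836483.

839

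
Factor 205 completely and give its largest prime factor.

41

205 = 5 · 41
41 is prime.
So 205 = 5 · 41; the largest prime factor is 41.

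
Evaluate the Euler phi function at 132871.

123552

Factor: 132871 = 23 · 53 · 109.
φ(132871) = (23−1) · (53−1) · (109−1) = 22 · 52 · 108 = 123552.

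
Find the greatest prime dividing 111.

111 = 3 · 37
37 is prime.
So 111 = 3 · 37; the largest prime factor is 37.

37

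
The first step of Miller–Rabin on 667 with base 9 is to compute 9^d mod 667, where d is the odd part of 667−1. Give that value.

667 − 1 = 666 = 2^1 · 333, so d = 333.
9^1 ≡ 9 (mod 667)
9^2 ≡ 9^2 = 81 ≡ 81 (mod 667)
9^4 ≡ 81^2 = 6561 ≡ 558 (mod 667)
9^8 ≡ 558^2 = 311364 ≡ 542 (mod 667)
9^16 ≡ 542^2 = 293764 ≡ 284 (mod 667)
9^32 ≡ 284^2 = 80656 ≡ 616 (mod 667)
9^64 ≡ 616^2 = 379456 ≡ 600 (mod 667)
9^128 ≡ 600^2 = 360000 ≡ 487 (mod 667)
9^256 ≡ 487^2 = 237169 ≡ 384 (mod 667)
333 = 256 + 64 + 8 + 4 + 1 in binary powers of 2.
So 9^333 ≡ 384 · 600 · 542 · 558 · 9 ≡ 660 (mod 667).
Squaring chain: 660; never reaches −1, so base 9 is a Miller–Rabin witness that 667 is composite.

660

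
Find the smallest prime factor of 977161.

53

977161 is odd.
Digit sum 31, not divisible by 3.
Ends in 1: not divisible by 5.
7: 977161 = 7·139594 + 3
11: 977161 = 11·88832 + 9
13: 977161 = 13·75166 + 3
17: 977161 = 17·57480 + 1
19: 977161 = 19·51429 + 10
23: 977161 = 23·42485 + 6
29: 977161 = 29·33695 + 6
31: 977161 = 31·31521 + 10
37: 977161 = 37·26409 + 28
41: 977161 = 41·23833 + 8
43: 977161 = 43·22724 + 29
47: 977161 = 47·20790 + 31
53: 977161 = 53·18437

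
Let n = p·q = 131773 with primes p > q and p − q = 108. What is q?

Since p = q + 108, we have 131773 = q(q + 108), so q² + 108q − 131773 = 0.
Discriminant: 108² + 4·131773 = 11664 + 527092 = 538756; √538756 = 734.
q = (−108 + 734)/2 = 313, and p = q + 108 = 421.
Check: 313 · 421 = 131773.

313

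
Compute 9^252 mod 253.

9^1 ≡ 9 (mod 253)
9^2 ≡ 9^2 = 81 ≡ 81 (mod 253)
9^4 ≡ 81^2 = 6561 ≡ 236 (mod 253)
9^8 ≡ 236^2 = 55696 ≡ 36 (mod 253)
9^16 ≡ 36^2 = 1296 ≡ 31 (mod 253)
9^32 ≡ 31^2 = 961 ≡ 202 (mod 253)
9^64 ≡ 202^2 = 40804 ≡ 71 (mod 253)
9^128 ≡ 71^2 = 5041 ≡ 234 (mod 253)
252 = 128 + 64 + 32 + 16 + 8 + 4 in binary powers of 2.
So 9^252 ≡ 234 · 71 · 202 · 31 · 36 · 236 ≡ 202 (mod 253).
Since 202 ≠ 1, base 9 is a Fermat witness: 253 is composite.

202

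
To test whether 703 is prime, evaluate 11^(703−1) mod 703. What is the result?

1

11^1 ≡ 11 (mod 703)
11^2 ≡ 11^2 = 121 ≡ 121 (mod 703)
11^4 ≡ 121^2 = 14641 ≡ 581 (mod 703)
11^8 ≡ 581^2 = 337561 ≡ 121 (mod 703)
11^16 ≡ 121^2 = 14641 ≡ 581 (mod 703)
11^32 ≡ 581^2 = 337561 ≡ 121 (mod 703)
11^64 ≡ 121^2 = 14641 ≡ 581 (mod 703)
11^128 ≡ 581^2 = 337561 ≡ 121 (mod 703)
11^256 ≡ 121^2 = 14641 ≡ 581 (mod 703)
11^512 ≡ 581^2 = 337561 ≡ 121 (mod 703)
702 = 512 + 128 + 32 + 16 + 8 + 4 + 2 in binary powers of 2.
So 11^702 ≡ 121 · 121 · 121 · 581 · 121 · 581 · 121 ≡ 1 (mod 703).
Since the result is 1, base 11 gives no evidence that 703 is composite.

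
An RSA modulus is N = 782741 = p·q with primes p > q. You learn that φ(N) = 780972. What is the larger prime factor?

907

φ(n) = (p−1)(q−1) = n − (p+q) + 1, so p + q = 782741 − 780972 + 1 = 1770.
p and q are the roots of t² − 1770t + 782741 = 0.
Discriminant: 1770² − 4·782741 = 3132900 − 3130964 = 1936; √1936 = 44.
q = (1770 − 44)/2 = 863, p = (1770 + 44)/2 = 907.
Check: 863 · 907 = 782741.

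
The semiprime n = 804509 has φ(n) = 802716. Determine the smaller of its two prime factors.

φ(n) = (p−1)(q−1) = n − (p+q) + 1, so p + q = 804509 − 802716 + 1 = 1794.
p and q are the roots of t² − 1794t + 804509 = 0.
Discriminant: 1794² − 4·804509 = 3218436 − 3218036 = 400; √400 = 20.
q = (1794 − 20)/2 = 887, p = (1794 + 20)/2 = 907.
Check: 887 · 907 = 804509.

887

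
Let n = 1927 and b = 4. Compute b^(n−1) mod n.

1390

4^1 ≡ 4 (mod 1927)
4^2 ≡ 4^2 = 16 ≡ 16 (mod 1927)
4^4 ≡ 16^2 = 256 ≡ 256 (mod 1927)
4^8 ≡ 256^2 = 65536 ≡ 18 (mod 1927)
4^16 ≡ 18^2 = 324 ≡ 324 (mod 1927)
4^32 ≡ 324^2 = 104976 ≡ 918 (mod 1927)
4^64 ≡ 918^2 = 842724 ≡ 625 (mod 1927)
4^128 ≡ 625^2 = 390625 ≡ 1371 (mod 1927)
4^256 ≡ 1371^2 = 1879641 ≡ 816 (mod 1927)
4^512 ≡ 816^2 = 665856 ≡ 1041 (mod 1927)
4^1024 ≡ 1041^2 = 1083681 ≡ 707 (mod 1927)
1926 = 1024 + 512 + 256 + 128 + 4 + 2 in binary powers of 2.
So 4^1926 ≡ 707 · 1041 · 816 · 1371 · 256 · 16 ≡ 1390 (mod 1927).
Since 1390 ≠ 1, base 4 is a Fermat witness: 1927 is composite.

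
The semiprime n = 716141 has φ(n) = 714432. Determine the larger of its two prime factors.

977

φ(n) = (p−1)(q−1) = n − (p+q) + 1, so p + q = 716141 − 714432 + 1 = 1710.
p and q are the roots of t² − 1710t + 716141 = 0.
Discriminant: 1710² − 4·716141 = 2924100 − 2864564 = 59536; √59536 = 244.
q = (1710 − 244)/2 = 733, p = (1710 + 244)/2 = 977.
Check: 733 · 977 = 716141.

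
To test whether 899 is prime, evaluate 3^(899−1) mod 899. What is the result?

3^1 ≡ 3 (mod 899)
3^2 ≡ 3^2 = 9 ≡ 9 (mod 899)
3^4 ≡ 9^2 = 81 ≡ 81 (mod 899)
3^8 ≡ 81^2 = 6561 ≡ 268 (mod 899)
3^16 ≡ 268^2 = 71824 ≡ 803 (mod 899)
3^32 ≡ 803^2 = 644809 ≡ 226 (mod 899)
3^64 ≡ 226^2 = 51076 ≡ 732 (mod 899)
3^128 ≡ 732^2 = 535824 ≡ 20 (mod 899)
3^256 ≡ 20^2 = 400 ≡ 400 (mod 899)
3^512 ≡ 400^2 = 160000 ≡ 877 (mod 899)
898 = 512 + 256 + 128 + 2 in binary powers of 2.
So 3^898 ≡ 877 · 400 · 20 · 9 ≡ 38 (mod 899).
Since 38 ≠ 1, base 3 is a Fermat witness: 899 is composite.

38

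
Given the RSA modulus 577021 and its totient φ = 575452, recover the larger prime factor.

φ(n) = (p−1)(q−1) = n − (p+q) + 1, so p + q = 577021 − 575452 + 1 = 1570.
p and q are the roots of t² − 1570t + 577021 = 0.
Discriminant: 1570² − 4·577021 = 2464900 − 2308084 = 156816; √156816 = 396.
q = (1570 − 396)/2 = 587, p = (1570 + 396)/2 = 983.
Check: 587 · 983 = 577021.

983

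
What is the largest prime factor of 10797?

10797 = 3 · 3599
3599 = 59 · 61
61 is prime.
So 10797 = 3 · 59 · 61; the largest prime factor is 61.

61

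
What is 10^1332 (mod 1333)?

686

10^1 ≡ 10 (mod 1333)
10^2 ≡ 10^2 = 100 ≡ 100 (mod 1333)
10^4 ≡ 100^2 = 10000 ≡ 669 (mod 1333)
10^8 ≡ 669^2 = 447561 ≡ 1006 (mod 1333)
10^16 ≡ 1006^2 = 1012036 ≡ 289 (mod 1333)
10^32 ≡ 289^2 = 83521 ≡ 875 (mod 1333)
10^64 ≡ 875^2 = 765625 ≡ 483 (mod 1333)
10^128 ≡ 483^2 = 233289 ≡ 14 (mod 1333)
10^256 ≡ 14^2 = 196 ≡ 196 (mod 1333)
10^512 ≡ 196^2 = 38416 ≡ 1092 (mod 1333)
10^1024 ≡ 1092^2 = 1192464 ≡ 762 (mod 1333)
1332 = 1024 + 256 + 32 + 16 + 4 in binary powers of 2.
So 10^1332 ≡ 762 · 196 · 875 · 289 · 669 ≡ 686 (mod 1333).
Since 686 ≠ 1, base 10 is a Fermat witness: 1333 is composite.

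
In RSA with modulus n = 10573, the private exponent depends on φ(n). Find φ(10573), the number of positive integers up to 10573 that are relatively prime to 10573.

Factor: 10573 = 97 · 109.
φ(10573) = (97−1) · (109−1) = 96 · 108 = 10368.

10368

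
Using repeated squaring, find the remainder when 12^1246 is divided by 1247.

608

12^1 ≡ 12 (mod 1247)
12^2 ≡ 12^2 = 144 ≡ 144 (mod 1247)
12^4 ≡ 144^2 = 20736 ≡ 784 (mod 1247)
12^8 ≡ 784^2 = 614656 ≡ 1132 (mod 1247)
12^16 ≡ 1132^2 = 1281424 ≡ 755 (mod 1247)
12^32 ≡ 755^2 = 570025 ≡ 146 (mod 1247)
12^64 ≡ 146^2 = 21316 ≡ 117 (mod 1247)
12^128 ≡ 117^2 = 13689 ≡ 1219 (mod 1247)
12^256 ≡ 1219^2 = 1485961 ≡ 784 (mod 1247)
12^512 ≡ 784^2 = 614656 ≡ 1132 (mod 1247)
12^1024 ≡ 1132^2 = 1281424 ≡ 755 (mod 1247)
1246 = 1024 + 128 + 64 + 16 + 8 + 4 + 2 in binary powers of 2.
So 12^1246 ≡ 755 · 1219 · 117 · 755 · 1132 · 784 · 144 ≡ 608 (mod 1247).
Since 608 ≠ 1, base 12 is a Fermat witness: 1247 is composite.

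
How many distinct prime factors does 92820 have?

92820 = 2^2 · 23205
23205 = 3 · 7735
7735 = 5 · 1547
1547 = 7 · 221
221 = 13 · 17
92820 = 2^2 · 3 · 5 · 7 · 13 · 17, which has 6 distinct prime factors.

6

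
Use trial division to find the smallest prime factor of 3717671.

3717671 is odd.
Digit sum 32, not divisible by 3.
Ends in 1: not divisible by 5.
7: 3717671 = 7·531095 + 6
11: 3717671 = 11·337970 + 1
13: 3717671 = 13·285974 + 9
17: 3717671 = 17·218686 + 9
19: 3717671 = 19·195666 + 17
23: 3717671 = 23·161637 + 20
29: 3717671 = 29·128195 + 16
31: 3717671 = 31·119924 + 27
37: 3717671 = 37·100477 + 22
41: 3717671 = 41·90674 + 37
43: 3717671 = 43·86457 + 20
47: 3717671 = 47·79099 + 18
53: 3717671 = 53·70144 + 39
59: 3717671 = 59·63011 + 22
61: 3717671 = 61·60945 + 26
67: 3717671 = 67·55487 + 42
71: 3717671 = 71·52361 + 40
73: 3717671 = 73·50927

73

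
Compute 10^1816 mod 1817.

10^1 ≡ 10 (mod 1817)
10^2 ≡ 10^2 = 100 ≡ 100 (mod 1817)
10^4 ≡ 100^2 = 10000 ≡ 915 (mod 1817)
10^8 ≡ 915^2 = 837225 ≡ 1405 (mod 1817)
10^16 ≡ 1405^2 = 1974025 ≡ 763 (mod 1817)
10^32 ≡ 763^2 = 582169 ≡ 729 (mod 1817)
10^64 ≡ 729^2 = 531441 ≡ 877 (mod 1817)
10^128 ≡ 877^2 = 769129 ≡ 538 (mod 1817)
10^256 ≡ 538^2 = 289444 ≡ 541 (mod 1817)
10^512 ≡ 541^2 = 292681 ≡ 144 (mod 1817)
10^1024 ≡ 144^2 = 20736 ≡ 749 (mod 1817)
1816 = 1024 + 512 + 256 + 16 + 8 in binary powers of 2.
So 10^1816 ≡ 749 · 144 · 541 · 763 · 1405 ≡ 1094 (mod 1817).
Since 1094 ≠ 1, base 10 is a Fermat witness: 1817 is composite.

1094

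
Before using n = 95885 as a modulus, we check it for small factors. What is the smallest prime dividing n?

5

95885 is odd.
Digit sum 35, not divisible by 3.
Ends in 5: divisible by 5.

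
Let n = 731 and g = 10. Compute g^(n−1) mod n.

10^1 ≡ 10 (mod 731)
10^2 ≡ 10^2 = 100 ≡ 100 (mod 731)
10^4 ≡ 100^2 = 10000 ≡ 497 (mod 731)
10^8 ≡ 497^2 = 247009 ≡ 662 (mod 731)
10^16 ≡ 662^2 = 438244 ≡ 375 (mod 731)
10^32 ≡ 375^2 = 140625 ≡ 273 (mod 731)
10^64 ≡ 273^2 = 74529 ≡ 698 (mod 731)
10^128 ≡ 698^2 = 487204 ≡ 358 (mod 731)
10^256 ≡ 358^2 = 128164 ≡ 239 (mod 731)
10^512 ≡ 239^2 = 57121 ≡ 103 (mod 731)
730 = 512 + 128 + 64 + 16 + 8 + 2 in binary powers of 2.
So 10^730 ≡ 103 · 358 · 698 · 375 · 662 · 100 ≡ 461 (mod 731).
Since 461 ≠ 1, base 10 is a Fermat witness: 731 is composite.

461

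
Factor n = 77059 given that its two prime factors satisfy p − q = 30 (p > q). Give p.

Since p = q + 30, we have 77059 = q(q + 30), so q² + 30q − 77059 = 0.
Discriminant: 30² + 4·77059 = 900 + 308236 = 309136; √309136 = 556.
q = (−30 + 556)/2 = 263, and p = q + 30 = 293.
Check: 263 · 293 = 77059.

293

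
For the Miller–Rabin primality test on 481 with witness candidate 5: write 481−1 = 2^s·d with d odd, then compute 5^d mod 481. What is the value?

481 − 1 = 480 = 2^5 · 15, so d = 15.
5^1 ≡ 5 (mod 481)
5^2 ≡ 5^2 = 25 ≡ 25 (mod 481)
5^4 ≡ 25^2 = 625 ≡ 144 (mod 481)
5^8 ≡ 144^2 = 20736 ≡ 53 (mod 481)
15 = 8 + 4 + 2 + 1 in binary powers of 2.
So 5^15 ≡ 53 · 144 · 25 · 5 ≡ 177 (mod 481).
Squaring chain: 177 → 64 → 248 → 417 → 248; never reaches −1, so base 5 is a Miller–Rabin witness that 481 is composite.

177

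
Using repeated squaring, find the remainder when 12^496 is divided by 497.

12^1 ≡ 12 (mod 497)
12^2 ≡ 12^2 = 144 ≡ 144 (mod 497)
12^4 ≡ 144^2 = 20736 ≡ 359 (mod 497)
12^8 ≡ 359^2 = 128881 ≡ 158 (mod 497)
12^16 ≡ 158^2 = 24964 ≡ 114 (mod 497)
12^32 ≡ 114^2 = 12996 ≡ 74 (mod 497)
12^64 ≡ 74^2 = 5476 ≡ 9 (mod 497)
12^128 ≡ 9^2 = 81 ≡ 81 (mod 497)
12^256 ≡ 81^2 = 6561 ≡ 100 (mod 497)
496 = 256 + 128 + 64 + 32 + 16 in binary powers of 2.
So 12^496 ≡ 100 · 81 · 9 · 74 · 114 ≡ 79 (mod 497).
Since 79 ≠ 1, base 12 is a Fermat witness: 497 is composite.

79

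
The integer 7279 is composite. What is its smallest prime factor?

29

7279 is odd.
Digit sum 25, not divisible by 3.
Ends in 9: not divisible by 5.
7: 7279 = 7·1039 + 6
11: 7279 = 11·661 + 8
13: 7279 = 13·559 + 12
17: 7279 = 17·428 + 3
19: 7279 = 19·383 + 2
23: 7279 = 23·316 + 11
29: 7279 = 29·251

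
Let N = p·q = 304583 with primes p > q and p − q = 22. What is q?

541

Since p = q + 22, we have 304583 = q(q + 22), so q² + 22q − 304583 = 0.
Discriminant: 22² + 4·304583 = 484 + 1218332 = 1218816; √1218816 = 1104.
q = (−22 + 1104)/2 = 541, and p = q + 22 = 563.
Check: 541 · 563 = 304583.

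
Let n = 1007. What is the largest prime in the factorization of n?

53

1007 = 19 · 53
53 is prime.
So 1007 = 19 · 53; the largest prime factor is 53.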